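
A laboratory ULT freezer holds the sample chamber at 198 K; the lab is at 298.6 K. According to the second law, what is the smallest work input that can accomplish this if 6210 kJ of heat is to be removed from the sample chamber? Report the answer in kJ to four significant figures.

3155 kJ

The reservoir spacing is ΔT = 298.6 − 198 = 100.6 K.
The reversible limit is COP_R = T_C/ΔT = 1.968, so W_min = Q_C/COP = Q_C·ΔT/T_C.
W_min = 6210 × 100.6/198.00 = 3155 kJ.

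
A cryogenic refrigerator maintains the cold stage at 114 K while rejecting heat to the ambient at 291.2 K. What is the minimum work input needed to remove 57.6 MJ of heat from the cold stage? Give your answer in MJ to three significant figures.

89.5 MJ

The reservoir spacing is ΔT = 291.2 − 114 = 177.2 K.
The reversible limit is COP_R = T_C/ΔT = 0.6433, so W_min = Q_C/COP = Q_C·ΔT/T_C.
W_min = 57.60 × 177.2/114.00 = 89.53 MJ.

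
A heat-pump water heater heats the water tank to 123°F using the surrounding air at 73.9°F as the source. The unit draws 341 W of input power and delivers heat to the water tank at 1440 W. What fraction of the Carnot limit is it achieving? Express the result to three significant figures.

0.356

COP_actual = Q̇_H/Ẇ = 1440/341.0 = 4.223.
In absolute terms T_C = 296.43 K and T_H = 323.71 K, so ΔT = 27.28 K.
COP_Carnot = T_H/ΔT = 323.71/27.28 = 11.87.
η_II = COP_actual/COP_Carnot = 4.223/11.87 = 0.3558.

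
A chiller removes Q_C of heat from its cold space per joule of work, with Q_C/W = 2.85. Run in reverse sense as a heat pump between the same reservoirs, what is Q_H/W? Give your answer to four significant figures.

3.850

The first law on one cycle gives Q_H = Q_C + W, so Q_H/W = Q_C/W + 1.
COP_HP = COP_R + 1 = 2.85 + 1 = 3.85.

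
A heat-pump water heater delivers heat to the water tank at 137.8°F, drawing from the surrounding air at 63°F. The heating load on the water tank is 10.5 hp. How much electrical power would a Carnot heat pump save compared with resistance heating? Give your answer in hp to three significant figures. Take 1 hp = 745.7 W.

9.19 hp

In absolute terms T_C = 290.37 K and T_H = 331.93 K, so ΔT = 41.56 K.
COP_Carnot = T_H/ΔT = 331.93/41.56 = 7.988.
Resistance heating needs Ẇ_res = Q̇_H = 10.50 hp; the reversible heat pump needs only Ẇ_hp = Q̇_H/COP = 1.315 hp.
Saving = 10.50 − 1.315 = 9.185 hp.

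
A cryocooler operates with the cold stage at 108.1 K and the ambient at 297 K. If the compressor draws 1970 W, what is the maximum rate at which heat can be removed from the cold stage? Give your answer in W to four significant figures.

1127 W

The reservoir spacing is ΔT = 297 − 108.1 = 188.9 K.
COP_Carnot = T_C/ΔT = 108.10/188.9 = 0.5723.
Q̇_max = COP_Carnot × Ẇ = 0.5723 × 1970 W = 1127 W.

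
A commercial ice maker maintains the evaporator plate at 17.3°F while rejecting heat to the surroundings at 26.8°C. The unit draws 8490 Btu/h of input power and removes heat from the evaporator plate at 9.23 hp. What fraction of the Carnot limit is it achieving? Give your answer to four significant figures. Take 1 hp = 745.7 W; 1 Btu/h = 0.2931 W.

Converting, Q̇_C = 9.230 hp = 23480 Btu/h, so COP_actual = Q̇_C/Ẇ = 23480/8490 = 2.766.
In absolute terms T_C = 264.98 K and T_H = 299.95 K, so ΔT = 34.97 K.
COP_Carnot = T_C/ΔT = 264.98/34.97 = 7.578.
η_II = COP_actual/COP_Carnot = 2.766/7.578 = 0.3650.

0.3650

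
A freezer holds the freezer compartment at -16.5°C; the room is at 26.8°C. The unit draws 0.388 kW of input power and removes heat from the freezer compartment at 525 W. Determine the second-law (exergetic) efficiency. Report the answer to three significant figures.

0.228

Converting, Q̇_C = 525.0 W = 0.5250 kW, so COP_actual = Q̇_C/Ẇ = 0.5250/0.3880 = 1.353.
In absolute terms T_C = 256.65 K and T_H = 299.95 K, so ΔT = 43.30 K.
COP_Carnot = T_C/ΔT = 256.65/43.30 = 5.927.
η_II = COP_actual/COP_Carnot = 1.353/5.927 = 0.2283.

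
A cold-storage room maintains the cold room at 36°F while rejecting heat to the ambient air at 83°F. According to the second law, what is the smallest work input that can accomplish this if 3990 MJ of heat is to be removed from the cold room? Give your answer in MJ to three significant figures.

In absolute terms T_C = 275.37 K and T_H = 301.48 K, so ΔT = 26.11 K.
The reversible limit is COP_R = T_C/ΔT = 10.55, so W_min = Q_C/COP = Q_C·ΔT/T_C.
W_min = 3990 × 26.11/275.37 = 378.3 MJ.

378 MJ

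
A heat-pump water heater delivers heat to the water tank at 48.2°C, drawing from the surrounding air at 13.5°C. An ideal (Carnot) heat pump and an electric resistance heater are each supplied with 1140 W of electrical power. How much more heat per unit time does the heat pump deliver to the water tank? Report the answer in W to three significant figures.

9420 W

In absolute terms T_C = 286.65 K and T_H = 321.35 K, so ΔT = 34.70 K.
COP_Carnot = T_H/ΔT = 321.35/34.70 = 9.261.
The heat pump delivers Q̇_H = COP × Ẇ = 10560 W; the resistance heater delivers Ẇ = 1140 W.
Extra = (COP − 1)·Ẇ = 9417 W.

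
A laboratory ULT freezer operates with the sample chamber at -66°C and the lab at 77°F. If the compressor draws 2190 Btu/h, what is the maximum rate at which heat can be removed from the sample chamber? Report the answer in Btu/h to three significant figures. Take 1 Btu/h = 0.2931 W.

In absolute terms T_C = 207.15 K and T_H = 298.15 K, so ΔT = 91.00 K.
COP_Carnot = T_C/ΔT = 207.15/91.00 = 2.276.
Q̇_max = COP_Carnot × Ẇ = 2.276 × 2190 Btu/h = 4985 Btu/h.

4990 Btu/h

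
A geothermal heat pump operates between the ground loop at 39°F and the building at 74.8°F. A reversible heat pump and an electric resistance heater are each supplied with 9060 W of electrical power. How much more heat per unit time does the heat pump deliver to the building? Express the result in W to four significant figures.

In absolute terms T_C = 277.04 K and T_H = 296.93 K, so ΔT = 19.89 K.
COP_Carnot = T_H/ΔT = 296.93/19.89 = 14.93.
The heat pump delivers Q̇_H = COP × Ẇ = 135300 W; the resistance heater delivers Ẇ = 9060 W.
Extra = (COP − 1)·Ẇ = 126200 W.

126200 W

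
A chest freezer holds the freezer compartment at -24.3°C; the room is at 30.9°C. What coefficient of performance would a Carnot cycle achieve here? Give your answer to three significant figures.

In absolute terms T_C = 248.85 K and T_H = 304.05 K, so ΔT = 55.20 K.
For a reversible cycle, COP_Carnot = T_C/ΔT = 248.85/55.20 = 4.508.

4.51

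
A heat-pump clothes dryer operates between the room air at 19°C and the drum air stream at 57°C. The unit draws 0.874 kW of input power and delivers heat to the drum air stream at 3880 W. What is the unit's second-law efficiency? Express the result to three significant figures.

Converting, Q̇_H = 3880 W = 3.880 kW, so COP_actual = Q̇_H/Ẇ = 3.880/0.8740 = 4.439.
In absolute terms T_C = 292.15 K and T_H = 330.15 K, so ΔT = 38.00 K.
COP_Carnot = T_H/ΔT = 330.15/38.00 = 8.688.
η_II = COP_actual/COP_Carnot = 4.439/8.688 = 0.5110.

0.511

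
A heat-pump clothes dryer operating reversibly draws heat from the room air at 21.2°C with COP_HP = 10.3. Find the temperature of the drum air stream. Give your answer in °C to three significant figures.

COP_HP = T_H/(T_H − T_C) rearranges to T_H = COP·T_C/(COP − 1).
With T_C = 294.35 K, T_H = 10.3 × 294.35/9.300 = 326.00 K.
Converting, 326.00 K = 52.85°C.

52.9 °C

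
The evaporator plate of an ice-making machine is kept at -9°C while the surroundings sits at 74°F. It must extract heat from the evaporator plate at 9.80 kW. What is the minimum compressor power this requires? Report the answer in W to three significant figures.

1200 W

In absolute terms T_C = 264.15 K and T_H = 296.48 K, so ΔT = 32.33 K.
COP_Carnot = T_C/ΔT = 264.15/32.33 = 8.170.
Ẇ_min = Q̇/COP_Carnot = 9.800/8.170 = 1.200 kW = 1200 W.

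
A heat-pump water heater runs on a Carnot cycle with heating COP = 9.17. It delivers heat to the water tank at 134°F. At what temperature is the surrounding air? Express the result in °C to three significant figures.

20.7 °C

COP_HP = T_H/(T_H − T_C) gives T_H − T_C = T_H/COP.
With T_H = 329.82 K, T_C = 329.82 × (1 − 1/9.17) = 293.85 K.
Converting, 293.85 K = 20.70°C.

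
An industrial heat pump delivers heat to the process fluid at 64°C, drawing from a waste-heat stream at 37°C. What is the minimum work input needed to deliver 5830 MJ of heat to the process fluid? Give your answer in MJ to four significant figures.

466.9 MJ

In absolute terms T_C = 310.15 K and T_H = 337.15 K, so ΔT = 27.00 K.
The reversible limit is COP_HP = T_H/ΔT = 12.49, so W_min = Q_H/COP = Q_H·ΔT/T_H.
W_min = 5830 × 27.00/337.15 = 466.9 MJ.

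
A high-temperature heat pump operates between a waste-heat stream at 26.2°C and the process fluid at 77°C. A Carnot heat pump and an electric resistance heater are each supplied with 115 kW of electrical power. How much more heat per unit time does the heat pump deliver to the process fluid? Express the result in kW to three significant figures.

678 kW

In absolute terms T_C = 299.35 K and T_H = 350.15 K, so ΔT = 50.80 K.
COP_Carnot = T_H/ΔT = 350.15/50.80 = 6.893.
The heat pump delivers Q̇_H = COP × Ẇ = 792.7 kW; the resistance heater delivers Ẇ = 115.0 kW.
Extra = (COP − 1)·Ẇ = 677.7 kW.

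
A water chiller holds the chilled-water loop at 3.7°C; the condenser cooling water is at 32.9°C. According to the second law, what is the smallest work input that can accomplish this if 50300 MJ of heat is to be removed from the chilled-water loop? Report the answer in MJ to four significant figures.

5305 MJ

In absolute terms T_C = 276.85 K and T_H = 306.05 K, so ΔT = 29.20 K.
The reversible limit is COP_R = T_C/ΔT = 9.481, so W_min = Q_C/COP = Q_C·ΔT/T_C.
W_min = 50300 × 29.20/276.85 = 5305 MJ.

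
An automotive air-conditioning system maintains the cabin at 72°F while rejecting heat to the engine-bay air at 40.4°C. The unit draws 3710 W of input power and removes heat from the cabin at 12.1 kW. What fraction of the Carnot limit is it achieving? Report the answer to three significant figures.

0.201

Converting, Q̇_C = 12.10 kW = 12100 W, so COP_actual = Q̇_C/Ẇ = 12100/3710 = 3.261.
In absolute terms T_C = 295.37 K and T_H = 313.55 K, so ΔT = 18.18 K.
COP_Carnot = T_C/ΔT = 295.37/18.18 = 16.25.
η_II = COP_actual/COP_Carnot = 3.261/16.25 = 0.2007.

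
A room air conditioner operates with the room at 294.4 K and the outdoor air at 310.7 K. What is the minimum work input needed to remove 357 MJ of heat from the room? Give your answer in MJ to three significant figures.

The reservoir spacing is ΔT = 310.7 − 294.4 = 16.30 K.
The reversible limit is COP_R = T_C/ΔT = 18.06, so W_min = Q_C/COP = Q_C·ΔT/T_C.
W_min = 357.0 × 16.30/294.40 = 19.77 MJ.

19.8 MJ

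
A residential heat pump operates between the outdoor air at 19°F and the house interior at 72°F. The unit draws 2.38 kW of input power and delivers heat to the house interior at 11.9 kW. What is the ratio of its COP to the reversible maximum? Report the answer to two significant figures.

0.50

COP_actual = Q̇_H/Ẇ = 11.90/2.380 = 5.000.
In absolute terms T_C = 265.93 K and T_H = 295.37 K, so ΔT = 29.44 K.
COP_Carnot = T_H/ΔT = 295.37/29.44 = 10.03.
η_II = COP_actual/COP_Carnot = 5.000/10.03 = 0.4984.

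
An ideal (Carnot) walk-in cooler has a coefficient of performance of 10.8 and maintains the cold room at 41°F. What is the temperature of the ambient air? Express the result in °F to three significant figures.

87.4 °F

COP_R = T_C/(T_H − T_C) gives T_H − T_C = T_C/COP.
With T_C = 278.15 K, T_H = 278.15 × (1 + 1/10.8) = 303.90 K.
Converting, 303.90 K = 87.36°F.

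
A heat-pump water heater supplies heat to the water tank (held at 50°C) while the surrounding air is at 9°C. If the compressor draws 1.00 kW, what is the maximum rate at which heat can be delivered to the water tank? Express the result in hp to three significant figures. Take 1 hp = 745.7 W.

10.6 hp

In absolute terms T_C = 282.15 K and T_H = 323.15 K, so ΔT = 41.00 K.
COP_Carnot = T_H/ΔT = 323.15/41.00 = 7.882.
Q̇_max = COP_Carnot × Ẇ = 7.882 × 1.000 kW = 7.882 kW = 10.57 hp.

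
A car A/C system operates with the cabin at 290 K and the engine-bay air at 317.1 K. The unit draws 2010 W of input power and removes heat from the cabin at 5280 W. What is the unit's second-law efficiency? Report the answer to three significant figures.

COP_actual = Q̇_C/Ẇ = 5280/2010 = 2.627.
The reservoir spacing is ΔT = 317.1 − 290 = 27.10 K.
COP_Carnot = T_C/ΔT = 290.00/27.10 = 10.70.
η_II = COP_actual/COP_Carnot = 2.627/10.70 = 0.2455.

0.245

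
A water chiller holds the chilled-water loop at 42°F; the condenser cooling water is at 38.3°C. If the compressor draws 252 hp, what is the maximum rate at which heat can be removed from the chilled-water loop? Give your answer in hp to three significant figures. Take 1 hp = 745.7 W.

2140 hp

In absolute terms T_C = 278.71 K and T_H = 311.45 K, so ΔT = 32.74 K.
COP_Carnot = T_C/ΔT = 278.71/32.74 = 8.512.
Q̇_max = COP_Carnot × Ẇ = 8.512 × 252.0 hp = 2145 hp.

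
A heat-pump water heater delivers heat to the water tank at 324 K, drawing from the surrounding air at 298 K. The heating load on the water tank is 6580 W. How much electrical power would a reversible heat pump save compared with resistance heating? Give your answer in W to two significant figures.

The reservoir spacing is ΔT = 324 − 298 = 26.00 K.
COP_Carnot = T_H/ΔT = 324.00/26.00 = 12.46.
Resistance heating needs Ẇ_res = Q̇_H = 6580 W; the reversible heat pump needs only Ẇ_hp = Q̇_H/COP = 528.0 W.
Saving = 6580 − 528.0 = 6052 W.

6100 W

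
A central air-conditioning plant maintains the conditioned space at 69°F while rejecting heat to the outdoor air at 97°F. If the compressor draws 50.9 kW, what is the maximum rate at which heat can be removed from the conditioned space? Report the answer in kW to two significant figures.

In absolute terms T_C = 293.71 K and T_H = 309.26 K, so ΔT = 15.56 K.
COP_Carnot = T_C/ΔT = 293.71/15.56 = 18.88.
Q̇_max = COP_Carnot × Ẇ = 18.88 × 50.90 kW = 961.0 kW.

960 kW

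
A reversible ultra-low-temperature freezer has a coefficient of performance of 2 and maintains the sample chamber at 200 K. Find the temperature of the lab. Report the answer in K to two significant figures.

COP_R = T_C/(T_H − T_C) gives T_H − T_C = T_C/COP.
With T_C = 200.00 K, T_H = 200.00 × (1 + 1/2) = 300.00 K.

300 K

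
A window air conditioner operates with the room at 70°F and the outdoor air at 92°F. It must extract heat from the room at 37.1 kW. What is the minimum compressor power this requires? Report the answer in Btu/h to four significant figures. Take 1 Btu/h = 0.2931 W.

In absolute terms T_C = 294.26 K and T_H = 306.48 K, so ΔT = 12.22 K.
COP_Carnot = T_C/ΔT = 294.26/12.22 = 24.08.
Ẇ_min = Q̇/COP_Carnot = 37.10/24.08 = 1.541 kW = 5257 Btu/h.

5257 Btu/h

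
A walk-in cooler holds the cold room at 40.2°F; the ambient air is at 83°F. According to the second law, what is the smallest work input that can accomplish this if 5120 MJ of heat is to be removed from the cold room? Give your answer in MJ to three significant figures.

438 MJ

In absolute terms T_C = 277.71 K and T_H = 301.48 K, so ΔT = 23.78 K.
The reversible limit is COP_R = T_C/ΔT = 11.68, so W_min = Q_C/COP = Q_C·ΔT/T_C.
W_min = 5120 × 23.78/277.71 = 438.4 MJ.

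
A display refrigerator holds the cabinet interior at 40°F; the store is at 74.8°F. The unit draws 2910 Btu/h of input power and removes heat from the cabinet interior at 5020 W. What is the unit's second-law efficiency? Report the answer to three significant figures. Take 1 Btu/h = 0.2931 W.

0.410

Converting, Q̇_C = 5020 W = 17130 Btu/h, so COP_actual = Q̇_C/Ẇ = 17130/2910 = 5.886.
In absolute terms T_C = 277.59 K and T_H = 296.93 K, so ΔT = 19.33 K.
COP_Carnot = T_C/ΔT = 277.59/19.33 = 14.36.
η_II = COP_actual/COP_Carnot = 5.886/14.36 = 0.4099.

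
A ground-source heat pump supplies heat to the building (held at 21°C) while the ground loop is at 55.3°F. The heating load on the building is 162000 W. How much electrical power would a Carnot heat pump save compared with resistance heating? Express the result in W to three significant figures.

In absolute terms T_C = 286.09 K and T_H = 294.15 K, so ΔT = 8.056 K.
COP_Carnot = T_H/ΔT = 294.15/8.056 = 36.52.
Resistance heating needs Ẇ_res = Q̇_H = 162000 W; the reversible heat pump needs only Ẇ_hp = Q̇_H/COP = 4437 W.
Saving = 162000 − 4437 = 157600 W.

158000 W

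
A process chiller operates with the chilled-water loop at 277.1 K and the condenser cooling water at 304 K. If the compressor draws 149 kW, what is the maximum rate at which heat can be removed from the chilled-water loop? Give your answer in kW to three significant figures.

1530 kW

The reservoir spacing is ΔT = 304 − 277.1 = 26.90 K.
COP_Carnot = T_C/ΔT = 277.10/26.90 = 10.30.
Q̇_max = COP_Carnot × Ẇ = 10.30 × 149.0 kW = 1535 kW.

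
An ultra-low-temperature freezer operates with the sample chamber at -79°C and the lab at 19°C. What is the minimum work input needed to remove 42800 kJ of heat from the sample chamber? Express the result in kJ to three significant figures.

21600 kJ

In absolute terms T_C = 194.15 K and T_H = 292.15 K, so ΔT = 98.00 K.
The reversible limit is COP_R = T_C/ΔT = 1.981, so W_min = Q_C/COP = Q_C·ΔT/T_C.
W_min = 42800 × 98.00/194.15 = 21600 kJ.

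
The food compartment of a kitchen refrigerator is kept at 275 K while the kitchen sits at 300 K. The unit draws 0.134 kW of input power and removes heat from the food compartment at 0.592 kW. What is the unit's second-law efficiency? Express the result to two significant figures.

0.40

COP_actual = Q̇_C/Ẇ = 0.5920/0.1340 = 4.418.
The reservoir spacing is ΔT = 300 − 275 = 25.00 K.
COP_Carnot = T_C/ΔT = 275.00/25.00 = 11.00.
η_II = COP_actual/COP_Carnot = 4.418/11.00 = 0.4016.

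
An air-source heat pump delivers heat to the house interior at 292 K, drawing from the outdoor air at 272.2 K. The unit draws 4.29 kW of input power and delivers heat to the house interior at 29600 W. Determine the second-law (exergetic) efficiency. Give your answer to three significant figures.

Converting, Q̇_H = 29600 W = 29.60 kW, so COP_actual = Q̇_H/Ẇ = 29.60/4.290 = 6.900.
The reservoir spacing is ΔT = 292 − 272.2 = 19.80 K.
COP_Carnot = T_H/ΔT = 292.00/19.80 = 14.75.
η_II = COP_actual/COP_Carnot = 6.900/14.75 = 0.4679.

0.468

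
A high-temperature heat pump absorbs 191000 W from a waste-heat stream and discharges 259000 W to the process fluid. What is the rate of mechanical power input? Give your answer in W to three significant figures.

68000 W

For a cyclic device the first law requires Q̇_H = Q̇_C + Ẇ.
Ẇ = Q̇_H − Q̇_C = 68000 W.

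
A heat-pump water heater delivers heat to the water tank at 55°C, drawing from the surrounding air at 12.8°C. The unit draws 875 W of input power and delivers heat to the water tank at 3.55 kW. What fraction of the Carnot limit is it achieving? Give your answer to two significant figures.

0.52

Converting, Q̇_H = 3.550 kW = 3550 W, so COP_actual = Q̇_H/Ẇ = 3550/875.0 = 4.057.
In absolute terms T_C = 285.95 K and T_H = 328.15 K, so ΔT = 42.20 K.
COP_Carnot = T_H/ΔT = 328.15/42.20 = 7.776.
η_II = COP_actual/COP_Carnot = 4.057/7.776 = 0.5217.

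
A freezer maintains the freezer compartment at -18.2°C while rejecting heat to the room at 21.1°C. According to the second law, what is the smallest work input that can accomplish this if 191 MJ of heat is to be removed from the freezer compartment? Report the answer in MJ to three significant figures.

In absolute terms T_C = 254.95 K and T_H = 294.25 K, so ΔT = 39.30 K.
The reversible limit is COP_R = T_C/ΔT = 6.487, so W_min = Q_C/COP = Q_C·ΔT/T_C.
W_min = 191.0 × 39.30/254.95 = 29.44 MJ.

29.4 MJ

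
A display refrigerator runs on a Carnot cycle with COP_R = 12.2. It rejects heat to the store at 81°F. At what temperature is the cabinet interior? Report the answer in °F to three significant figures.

For a Carnot refrigerator COP_R = T_C/(T_H − T_C), so T_C = COP·T_H/(1 + COP).
With T_H = 300.37 K, T_C = 12.2 × 300.37/13.20 = 277.62 K.
Converting, 277.62 K = 40.04°F.

40.0 °F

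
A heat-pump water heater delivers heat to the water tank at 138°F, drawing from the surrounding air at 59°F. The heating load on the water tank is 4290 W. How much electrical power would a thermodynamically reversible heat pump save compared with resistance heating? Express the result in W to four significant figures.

In absolute terms T_C = 288.15 K and T_H = 332.04 K, so ΔT = 43.89 K.
COP_Carnot = T_H/ΔT = 332.04/43.89 = 7.565.
Resistance heating needs Ẇ_res = Q̇_H = 4290 W; the reversible heat pump needs only Ẇ_hp = Q̇_H/COP = 567.1 W.
Saving = 4290 − 567.1 = 3723 W.

3723 W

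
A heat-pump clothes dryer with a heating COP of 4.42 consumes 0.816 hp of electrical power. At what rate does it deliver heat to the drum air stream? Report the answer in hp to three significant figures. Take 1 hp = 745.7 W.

Q̇_H = COP_HP × Ẇ = 4.42 × 0.8160 = 3.607 hp.

3.61 hp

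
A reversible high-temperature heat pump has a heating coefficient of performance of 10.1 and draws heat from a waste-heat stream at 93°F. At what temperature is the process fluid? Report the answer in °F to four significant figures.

COP_HP = T_H/(T_H − T_C) rearranges to T_H = COP·T_C/(COP − 1).
With T_C = 307.04 K, T_H = 10.1 × 307.04/9.100 = 340.78 K.
Converting, 340.78 K = 153.73°F.

153.7 °F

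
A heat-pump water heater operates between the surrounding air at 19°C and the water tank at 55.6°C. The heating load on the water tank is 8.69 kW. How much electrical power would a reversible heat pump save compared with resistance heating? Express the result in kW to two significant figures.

7.7 kW

In absolute terms T_C = 292.15 K and T_H = 328.75 K, so ΔT = 36.60 K.
COP_Carnot = T_H/ΔT = 328.75/36.60 = 8.982.
Resistance heating needs Ẇ_res = Q̇_H = 8.690 kW; the reversible heat pump needs only Ẇ_hp = Q̇_H/COP = 0.9675 kW.
Saving = 8.690 − 0.9675 = 7.723 kW.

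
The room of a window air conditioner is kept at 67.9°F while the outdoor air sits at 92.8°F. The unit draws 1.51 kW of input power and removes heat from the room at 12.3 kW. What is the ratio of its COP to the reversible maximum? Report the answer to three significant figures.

COP_actual = Q̇_C/Ẇ = 12.30/1.510 = 8.146.
In absolute terms T_C = 293.09 K and T_H = 306.93 K, so ΔT = 13.83 K.
COP_Carnot = T_C/ΔT = 293.09/13.83 = 21.19.
η_II = COP_actual/COP_Carnot = 8.146/21.19 = 0.3845.

0.384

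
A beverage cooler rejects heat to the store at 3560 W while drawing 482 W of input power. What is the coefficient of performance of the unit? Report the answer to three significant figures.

The first law gives Q̇_H = Q̇_C + Ẇ, so the three rates are Q̇_C = 3078, Q̇_H = 3560, Ẇ = 482.0 W.
COP_R = Q̇_C/Ẇ = 3078/482.0 = 6.386.

6.39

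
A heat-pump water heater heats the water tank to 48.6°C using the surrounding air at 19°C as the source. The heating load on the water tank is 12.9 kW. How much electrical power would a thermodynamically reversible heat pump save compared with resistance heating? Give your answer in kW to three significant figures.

In absolute terms T_C = 292.15 K and T_H = 321.75 K, so ΔT = 29.60 K.
COP_Carnot = T_H/ΔT = 321.75/29.60 = 10.87.
Resistance heating needs Ẇ_res = Q̇_H = 12.90 kW; the reversible heat pump needs only Ẇ_hp = Q̇_H/COP = 1.187 kW.
Saving = 12.90 − 1.187 = 11.71 kW.

11.7 kW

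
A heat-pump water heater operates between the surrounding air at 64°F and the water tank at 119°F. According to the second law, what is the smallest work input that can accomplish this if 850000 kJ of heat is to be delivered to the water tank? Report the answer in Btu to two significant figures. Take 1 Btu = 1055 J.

In absolute terms T_C = 290.93 K and T_H = 321.48 K, so ΔT = 30.56 K.
The reversible limit is COP_HP = T_H/ΔT = 10.52, so W_min = Q_H/COP = Q_H·ΔT/T_H.
W_min = 850000 × 30.56/321.48 = 80790 kJ = 76580 Btu.

77000 Btu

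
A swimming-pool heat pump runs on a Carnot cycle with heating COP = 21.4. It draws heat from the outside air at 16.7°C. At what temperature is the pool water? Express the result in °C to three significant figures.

30.9 °C

COP_HP = T_H/(T_H − T_C) rearranges to T_H = COP·T_C/(COP − 1).
With T_C = 289.85 K, T_H = 21.4 × 289.85/20.40 = 304.06 K.
Converting, 304.06 K = 30.91°C.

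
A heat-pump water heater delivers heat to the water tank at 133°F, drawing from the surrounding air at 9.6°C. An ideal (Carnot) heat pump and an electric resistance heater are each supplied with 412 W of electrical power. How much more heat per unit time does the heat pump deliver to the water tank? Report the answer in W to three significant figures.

2500 W

In absolute terms T_C = 282.75 K and T_H = 329.26 K, so ΔT = 46.51 K.
COP_Carnot = T_H/ΔT = 329.26/46.51 = 7.079.
The heat pump delivers Q̇_H = COP × Ẇ = 2917 W; the resistance heater delivers Ẇ = 412.0 W.
Extra = (COP − 1)·Ẇ = 2505 W.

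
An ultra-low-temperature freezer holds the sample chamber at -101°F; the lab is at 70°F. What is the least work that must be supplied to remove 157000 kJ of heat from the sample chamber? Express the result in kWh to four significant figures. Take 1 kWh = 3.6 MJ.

In absolute terms T_C = 199.26 K and T_H = 294.26 K, so ΔT = 95.00 K.
The reversible limit is COP_R = T_C/ΔT = 2.097, so W_min = Q_C/COP = Q_C·ΔT/T_C.
W_min = 157000 × 95.00/199.26 = 74850 kJ = 20.79 kWh.

20.79 kWh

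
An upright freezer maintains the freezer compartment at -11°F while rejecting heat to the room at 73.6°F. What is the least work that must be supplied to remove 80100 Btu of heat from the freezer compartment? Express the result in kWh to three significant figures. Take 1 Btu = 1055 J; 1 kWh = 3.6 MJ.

4.43 kWh

In absolute terms T_C = 249.26 K and T_H = 296.26 K, so ΔT = 47.00 K.
The reversible limit is COP_R = T_C/ΔT = 5.303, so W_min = Q_C/COP = Q_C·ΔT/T_C.
W_min = 80100 × 47.00/249.26 = 15100 Btu = 4.426 kWh.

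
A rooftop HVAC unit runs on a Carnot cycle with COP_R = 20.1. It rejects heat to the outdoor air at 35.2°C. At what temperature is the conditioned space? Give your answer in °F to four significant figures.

For a Carnot refrigerator COP_R = T_C/(T_H − T_C), so T_C = COP·T_H/(1 + COP).
With T_H = 308.35 K, T_C = 20.1 × 308.35/21.10 = 293.74 K.
Converting, 293.74 K = 69.06°F.

69.06 °F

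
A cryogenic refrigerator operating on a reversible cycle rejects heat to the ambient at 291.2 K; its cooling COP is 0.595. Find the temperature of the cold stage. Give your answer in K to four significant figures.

For a Carnot refrigerator COP_R = T_C/(T_H − T_C), so T_C = COP·T_H/(1 + COP).
With T_H = 291.20 K, T_C = 0.595 × 291.20/1.595 = 108.63 K.

108.6 K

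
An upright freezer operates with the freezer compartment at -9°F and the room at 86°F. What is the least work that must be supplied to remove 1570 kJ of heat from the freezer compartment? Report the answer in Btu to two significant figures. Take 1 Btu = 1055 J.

310 Btu

In absolute terms T_C = 250.37 K and T_H = 303.15 K, so ΔT = 52.78 K.
The reversible limit is COP_R = T_C/ΔT = 4.744, so W_min = Q_C/COP = Q_C·ΔT/T_C.
W_min = 1570 × 52.78/250.37 = 331.0 kJ = 313.7 Btu.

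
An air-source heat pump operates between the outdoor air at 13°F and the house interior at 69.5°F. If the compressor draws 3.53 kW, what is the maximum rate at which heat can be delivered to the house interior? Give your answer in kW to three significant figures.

33.1 kW

In absolute terms T_C = 262.59 K and T_H = 293.98 K, so ΔT = 31.39 K.
COP_Carnot = T_H/ΔT = 293.98/31.39 = 9.366.
Q̇_max = COP_Carnot × Ẇ = 9.366 × 3.530 kW = 33.06 kW.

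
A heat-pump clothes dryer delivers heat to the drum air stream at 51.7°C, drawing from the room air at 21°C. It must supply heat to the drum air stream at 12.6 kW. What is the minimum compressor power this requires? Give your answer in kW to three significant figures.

In absolute terms T_C = 294.15 K and T_H = 324.85 K, so ΔT = 30.70 K.
COP_Carnot = T_H/ΔT = 324.85/30.70 = 10.58.
Ẇ_min = Q̇/COP_Carnot = 12.60/10.58 = 1.191 kW.

1.19 kW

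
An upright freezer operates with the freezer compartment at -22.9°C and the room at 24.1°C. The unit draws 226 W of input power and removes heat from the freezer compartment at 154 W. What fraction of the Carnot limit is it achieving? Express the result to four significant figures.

0.1280

COP_actual = Q̇_C/Ẇ = 154.0/226.0 = 0.6814.
In absolute terms T_C = 250.25 K and T_H = 297.25 K, so ΔT = 47.00 K.
COP_Carnot = T_C/ΔT = 250.25/47.00 = 5.324.
η_II = COP_actual/COP_Carnot = 0.6814/5.324 = 0.1280.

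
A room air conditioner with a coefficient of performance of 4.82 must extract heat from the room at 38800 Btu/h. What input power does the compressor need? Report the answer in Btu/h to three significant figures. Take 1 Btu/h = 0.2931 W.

Ẇ = Q̇_C/COP = 38800/4.82 = 8050 Btu/h.

8050 Btu/h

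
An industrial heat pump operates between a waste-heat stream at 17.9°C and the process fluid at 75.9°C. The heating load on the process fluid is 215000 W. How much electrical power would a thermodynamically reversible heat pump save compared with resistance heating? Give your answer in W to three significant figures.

In absolute terms T_C = 291.05 K and T_H = 349.05 K, so ΔT = 58.00 K.
COP_Carnot = T_H/ΔT = 349.05/58.00 = 6.018.
Resistance heating needs Ẇ_res = Q̇_H = 215000 W; the reversible heat pump needs only Ẇ_hp = Q̇_H/COP = 35730 W.
Saving = 215000 − 35730 = 179300 W.

179000 W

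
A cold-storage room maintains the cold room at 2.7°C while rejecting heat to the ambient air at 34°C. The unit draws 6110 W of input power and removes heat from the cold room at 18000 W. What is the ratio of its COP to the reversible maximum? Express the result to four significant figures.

0.3343

COP_actual = Q̇_C/Ẇ = 18000/6110 = 2.946.
In absolute terms T_C = 275.85 K and T_H = 307.15 K, so ΔT = 31.30 K.
COP_Carnot = T_C/ΔT = 275.85/31.30 = 8.813.
η_II = COP_actual/COP_Carnot = 2.946/8.813 = 0.3343.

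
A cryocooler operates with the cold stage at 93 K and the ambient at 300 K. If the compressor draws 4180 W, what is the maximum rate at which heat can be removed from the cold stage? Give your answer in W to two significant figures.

1900 W

The reservoir spacing is ΔT = 300 − 93 = 207.0 K.
COP_Carnot = T_C/ΔT = 93.00/207.0 = 0.4493.
Q̇_max = COP_Carnot × Ẇ = 0.4493 × 4180 W = 1878 W.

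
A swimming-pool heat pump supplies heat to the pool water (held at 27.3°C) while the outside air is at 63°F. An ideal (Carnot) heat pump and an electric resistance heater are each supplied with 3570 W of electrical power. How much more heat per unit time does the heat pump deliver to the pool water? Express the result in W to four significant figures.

In absolute terms T_C = 290.37 K and T_H = 300.45 K, so ΔT = 10.08 K.
COP_Carnot = T_H/ΔT = 300.45/10.08 = 29.81.
The heat pump delivers Q̇_H = COP × Ẇ = 106400 W; the resistance heater delivers Ẇ = 3570 W.
Extra = (COP − 1)·Ẇ = 102900 W.

102900 W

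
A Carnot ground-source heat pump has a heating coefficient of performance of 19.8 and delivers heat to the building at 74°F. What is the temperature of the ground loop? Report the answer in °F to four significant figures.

COP_HP = T_H/(T_H − T_C) gives T_H − T_C = T_H/COP.
With T_H = 296.48 K, T_C = 296.48 × (1 − 1/19.8) = 281.51 K.
Converting, 281.51 K = 47.05°F.

47.05 °F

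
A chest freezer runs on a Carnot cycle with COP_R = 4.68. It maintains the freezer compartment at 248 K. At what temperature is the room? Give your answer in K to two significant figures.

300 K

COP_R = T_C/(T_H − T_C) gives T_H − T_C = T_C/COP.
With T_C = 248.00 K, T_H = 248.00 × (1 + 1/4.68) = 300.99 K.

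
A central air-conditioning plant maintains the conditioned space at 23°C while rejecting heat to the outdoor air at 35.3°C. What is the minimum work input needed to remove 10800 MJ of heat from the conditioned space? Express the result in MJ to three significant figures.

In absolute terms T_C = 296.15 K and T_H = 308.45 K, so ΔT = 12.30 K.
The reversible limit is COP_R = T_C/ΔT = 24.08, so W_min = Q_C/COP = Q_C·ΔT/T_C.
W_min = 10800 × 12.30/296.15 = 448.6 MJ.

449 MJ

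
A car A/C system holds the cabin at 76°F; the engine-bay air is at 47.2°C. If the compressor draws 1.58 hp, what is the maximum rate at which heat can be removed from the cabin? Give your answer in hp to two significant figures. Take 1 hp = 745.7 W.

In absolute terms T_C = 297.59 K and T_H = 320.35 K, so ΔT = 22.76 K.
COP_Carnot = T_C/ΔT = 297.59/22.76 = 13.08.
Q̇_max = COP_Carnot × Ẇ = 13.08 × 1.580 hp = 20.66 hp.

21 hp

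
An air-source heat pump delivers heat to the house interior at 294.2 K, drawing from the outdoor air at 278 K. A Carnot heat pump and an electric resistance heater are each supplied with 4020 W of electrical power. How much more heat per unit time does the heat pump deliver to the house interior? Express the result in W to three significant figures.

The reservoir spacing is ΔT = 294.2 − 278 = 16.20 K.
COP_Carnot = T_H/ΔT = 294.20/16.20 = 18.16.
The heat pump delivers Q̇_H = COP × Ẇ = 73010 W; the resistance heater delivers Ẇ = 4020 W.
Extra = (COP − 1)·Ẇ = 68990 W.

69000 W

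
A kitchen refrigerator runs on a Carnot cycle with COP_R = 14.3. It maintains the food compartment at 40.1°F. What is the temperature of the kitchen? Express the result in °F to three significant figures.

75.0 °F

COP_R = T_C/(T_H − T_C) gives T_H − T_C = T_C/COP.
With T_C = 277.65 K, T_H = 277.65 × (1 + 1/14.3) = 297.07 K.
Converting, 297.07 K = 75.05°F.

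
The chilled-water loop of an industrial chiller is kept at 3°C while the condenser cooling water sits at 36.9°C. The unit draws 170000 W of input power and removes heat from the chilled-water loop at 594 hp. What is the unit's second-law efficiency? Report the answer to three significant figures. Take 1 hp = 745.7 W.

0.320

Converting, Q̇_C = 594.0 hp = 442900 W, so COP_actual = Q̇_C/Ẇ = 442900/170000 = 2.606.
In absolute terms T_C = 276.15 K and T_H = 310.05 K, so ΔT = 33.90 K.
COP_Carnot = T_C/ΔT = 276.15/33.90 = 8.146.
η_II = COP_actual/COP_Carnot = 2.606/8.146 = 0.3199.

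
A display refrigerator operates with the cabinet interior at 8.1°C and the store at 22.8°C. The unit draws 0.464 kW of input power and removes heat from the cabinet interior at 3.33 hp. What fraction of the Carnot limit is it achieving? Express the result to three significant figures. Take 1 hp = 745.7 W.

Converting, Q̇_C = 3.330 hp = 2.483 kW, so COP_actual = Q̇_C/Ẇ = 2.483/0.4640 = 5.352.
In absolute terms T_C = 281.25 K and T_H = 295.95 K, so ΔT = 14.70 K.
COP_Carnot = T_C/ΔT = 281.25/14.70 = 19.13.
η_II = COP_actual/COP_Carnot = 5.352/19.13 = 0.2797.

0.280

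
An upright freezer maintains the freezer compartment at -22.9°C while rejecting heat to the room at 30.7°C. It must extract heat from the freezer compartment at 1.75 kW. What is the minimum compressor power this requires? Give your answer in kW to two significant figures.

0.37 kW

In absolute terms T_C = 250.25 K and T_H = 303.85 K, so ΔT = 53.60 K.
COP_Carnot = T_C/ΔT = 250.25/53.60 = 4.669.
Ẇ_min = Q̇/COP_Carnot = 1.750/4.669 = 0.3748 kW.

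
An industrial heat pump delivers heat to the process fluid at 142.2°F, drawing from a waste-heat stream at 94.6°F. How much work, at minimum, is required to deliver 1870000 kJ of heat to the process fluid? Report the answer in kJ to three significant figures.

148000 kJ

In absolute terms T_C = 307.93 K and T_H = 334.37 K, so ΔT = 26.44 K.
The reversible limit is COP_HP = T_H/ΔT = 12.64, so W_min = Q_H/COP = Q_H·ΔT/T_H.
W_min = 1870000 × 26.44/334.37 = 147900 kJ.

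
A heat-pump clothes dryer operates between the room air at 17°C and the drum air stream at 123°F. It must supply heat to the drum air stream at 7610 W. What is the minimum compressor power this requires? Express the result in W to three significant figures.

789 W

In absolute terms T_C = 290.15 K and T_H = 323.71 K, so ΔT = 33.56 K.
COP_Carnot = T_H/ΔT = 323.71/33.56 = 9.647.
Ẇ_min = Q̇/COP_Carnot = 7610/9.647 = 788.9 W.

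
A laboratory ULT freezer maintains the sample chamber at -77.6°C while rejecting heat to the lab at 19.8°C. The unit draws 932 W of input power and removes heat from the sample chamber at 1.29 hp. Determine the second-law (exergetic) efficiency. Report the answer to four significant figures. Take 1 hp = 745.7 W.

0.5141

Converting, Q̇_C = 1.290 hp = 962.0 W, so COP_actual = Q̇_C/Ẇ = 962.0/932.0 = 1.032.
In absolute terms T_C = 195.55 K and T_H = 292.95 K, so ΔT = 97.40 K.
COP_Carnot = T_C/ΔT = 195.55/97.40 = 2.008.
η_II = COP_actual/COP_Carnot = 1.032/2.008 = 0.5141.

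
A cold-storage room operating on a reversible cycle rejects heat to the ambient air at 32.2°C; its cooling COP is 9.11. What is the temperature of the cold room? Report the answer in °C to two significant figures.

2.0 °C

For a Carnot refrigerator COP_R = T_C/(T_H − T_C), so T_C = COP·T_H/(1 + COP).
With T_H = 305.35 K, T_C = 9.11 × 305.35/10.11 = 275.15 K.
Converting, 275.15 K = 2.00°C.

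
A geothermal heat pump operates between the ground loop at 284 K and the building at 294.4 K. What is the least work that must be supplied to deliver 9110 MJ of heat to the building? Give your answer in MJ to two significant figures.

The reservoir spacing is ΔT = 294.4 − 284 = 10.40 K.
The reversible limit is COP_HP = T_H/ΔT = 28.31, so W_min = Q_H/COP = Q_H·ΔT/T_H.
W_min = 9110 × 10.40/294.40 = 321.8 MJ.

320 MJ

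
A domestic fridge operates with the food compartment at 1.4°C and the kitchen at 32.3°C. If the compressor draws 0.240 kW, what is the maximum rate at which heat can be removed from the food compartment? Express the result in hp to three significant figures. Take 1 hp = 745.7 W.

In absolute terms T_C = 274.55 K and T_H = 305.45 K, so ΔT = 30.90 K.
COP_Carnot = T_C/ΔT = 274.55/30.90 = 8.885.
Q̇_max = COP_Carnot × Ẇ = 8.885 × 0.2400 kW = 2.132 kW = 2.860 hp.

2.86 hp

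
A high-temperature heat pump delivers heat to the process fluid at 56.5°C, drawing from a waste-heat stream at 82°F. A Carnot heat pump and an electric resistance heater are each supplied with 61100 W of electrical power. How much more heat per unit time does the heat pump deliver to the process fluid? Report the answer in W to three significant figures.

In absolute terms T_C = 300.93 K and T_H = 329.65 K, so ΔT = 28.72 K.
COP_Carnot = T_H/ΔT = 329.65/28.72 = 11.48.
The heat pump delivers Q̇_H = COP × Ẇ = 701300 W; the resistance heater delivers Ẇ = 61100 W.
Extra = (COP − 1)·Ẇ = 640200 W.

640000 W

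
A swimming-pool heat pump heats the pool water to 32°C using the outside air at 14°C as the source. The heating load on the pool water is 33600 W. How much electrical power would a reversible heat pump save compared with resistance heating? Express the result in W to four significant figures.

In absolute terms T_C = 287.15 K and T_H = 305.15 K, so ΔT = 18.00 K.
COP_Carnot = T_H/ΔT = 305.15/18.00 = 16.95.
Resistance heating needs Ẇ_res = Q̇_H = 33600 W; the reversible heat pump needs only Ẇ_hp = Q̇_H/COP = 1982 W.
Saving = 33600 − 1982 = 31620 W.

31620 W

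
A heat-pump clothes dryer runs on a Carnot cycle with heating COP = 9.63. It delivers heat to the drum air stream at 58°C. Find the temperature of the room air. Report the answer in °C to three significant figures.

COP_HP = T_H/(T_H − T_C) gives T_H − T_C = T_H/COP.
With T_H = 331.15 K, T_C = 331.15 × (1 − 1/9.63) = 296.76 K.
Converting, 296.76 K = 23.61°C.

23.6 °C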